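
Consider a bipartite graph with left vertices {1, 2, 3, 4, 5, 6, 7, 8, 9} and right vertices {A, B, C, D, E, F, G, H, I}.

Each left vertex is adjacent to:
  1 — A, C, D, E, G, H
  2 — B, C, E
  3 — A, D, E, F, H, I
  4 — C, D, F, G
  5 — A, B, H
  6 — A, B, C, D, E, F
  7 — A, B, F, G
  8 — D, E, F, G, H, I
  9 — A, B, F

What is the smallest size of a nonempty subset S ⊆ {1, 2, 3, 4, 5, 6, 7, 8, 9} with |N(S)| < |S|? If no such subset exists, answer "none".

none

A matching saturating every left vertex exists, for instance 1→G, 2→E, 3→A, 4→C, 5→H, 6→D, 7→F, 8→I, 9→B.
By Hall's marriage theorem, this means |N(S)| ≥ |S| for every subset S, so no violating subset exists.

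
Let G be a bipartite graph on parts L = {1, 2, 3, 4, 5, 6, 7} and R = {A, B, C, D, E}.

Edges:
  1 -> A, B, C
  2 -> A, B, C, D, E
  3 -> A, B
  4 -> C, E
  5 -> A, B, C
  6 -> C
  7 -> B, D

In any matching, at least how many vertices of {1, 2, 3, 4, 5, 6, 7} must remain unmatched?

For example, pair 1–C, 2–D, 3–A, 4–E, 5–B.
The set {1, 2, 3, 4, 5, 6, 7} has only 5 neighbours ({A, B, C, D, E}), so by Hall's theorem at most 5 of the 7 left vertices can be matched.
That matches 5 of the 7, leaving 2 unmatched; no matching can do better.

2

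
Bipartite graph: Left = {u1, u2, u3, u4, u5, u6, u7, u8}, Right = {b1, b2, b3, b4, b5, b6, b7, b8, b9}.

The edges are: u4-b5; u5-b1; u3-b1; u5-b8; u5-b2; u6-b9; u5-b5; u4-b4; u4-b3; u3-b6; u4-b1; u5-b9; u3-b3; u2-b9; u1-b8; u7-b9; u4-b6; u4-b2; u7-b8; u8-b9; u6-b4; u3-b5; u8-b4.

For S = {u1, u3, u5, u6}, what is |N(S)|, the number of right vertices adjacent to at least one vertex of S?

8

The union of neighbours of {u1, u3, u5, u6} is {b1, b2, b3, b4, b5, b6, b8, b9}, which has 8 elements.
Since |N(S)| = 8 ≥ |S| = 4, Hall's condition holds for this subset.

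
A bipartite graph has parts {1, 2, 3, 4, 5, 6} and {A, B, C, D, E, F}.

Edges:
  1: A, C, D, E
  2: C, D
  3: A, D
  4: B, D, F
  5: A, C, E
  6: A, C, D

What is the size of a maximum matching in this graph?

One maximum matching: 1-C, 2-D, 3-A, 4-B, 5-E.
The set {1, 2, 3, 5, 6} has only 4 neighbours ({A, C, D, E}), so by Hall's theorem at most 5 of the 6 left vertices can be matched.

5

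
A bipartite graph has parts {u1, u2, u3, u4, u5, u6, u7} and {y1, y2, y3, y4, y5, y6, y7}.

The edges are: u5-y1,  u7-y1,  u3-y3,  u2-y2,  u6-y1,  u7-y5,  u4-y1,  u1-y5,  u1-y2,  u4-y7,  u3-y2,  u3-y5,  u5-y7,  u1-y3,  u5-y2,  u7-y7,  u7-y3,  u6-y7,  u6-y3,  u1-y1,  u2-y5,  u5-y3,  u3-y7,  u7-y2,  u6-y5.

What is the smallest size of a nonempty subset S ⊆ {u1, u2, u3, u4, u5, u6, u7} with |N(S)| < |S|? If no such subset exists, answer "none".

Take S = {u1, u2, u3, u4, u5, u6}. Its neighbourhood is {y1, y2, y3, y5, y7}, so |N(S)| = 5 < |S| = 6.
Every subset of size less than 6 has at least as many neighbours as members, so 6 is the minimum.

6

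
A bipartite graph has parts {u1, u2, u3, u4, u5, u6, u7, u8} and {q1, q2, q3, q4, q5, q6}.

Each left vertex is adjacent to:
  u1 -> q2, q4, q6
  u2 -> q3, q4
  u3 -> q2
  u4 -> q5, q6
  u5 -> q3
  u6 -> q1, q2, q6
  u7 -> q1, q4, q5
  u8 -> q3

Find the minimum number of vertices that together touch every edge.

A maximum matching has 6 edges (e.g. u1–q6, u2–q4, u3–q2, u4–q5, u5–q3, u6–q1).
By König's theorem the minimum vertex cover has the same size. One such cover is {q1, q2, q3, q4, q5, q6}.

6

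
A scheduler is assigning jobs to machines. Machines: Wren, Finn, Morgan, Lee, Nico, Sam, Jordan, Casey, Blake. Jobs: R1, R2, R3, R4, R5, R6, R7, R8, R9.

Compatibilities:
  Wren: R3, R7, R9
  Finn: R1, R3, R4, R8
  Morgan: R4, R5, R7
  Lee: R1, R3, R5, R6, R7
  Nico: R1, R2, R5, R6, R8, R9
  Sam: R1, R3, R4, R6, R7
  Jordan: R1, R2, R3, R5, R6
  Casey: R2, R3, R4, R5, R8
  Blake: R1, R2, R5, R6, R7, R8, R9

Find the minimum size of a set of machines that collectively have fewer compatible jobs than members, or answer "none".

A matching saturating every machine exists, for instance Wren→R7, Finn→R8, Morgan→R4, Lee→R5, Nico→R6, Sam→R3, Jordan→R1, Casey→R2, Blake→R9.
By Hall's marriage theorem, this means |N(S)| ≥ |S| for every subset S, so no violating subset exists.

none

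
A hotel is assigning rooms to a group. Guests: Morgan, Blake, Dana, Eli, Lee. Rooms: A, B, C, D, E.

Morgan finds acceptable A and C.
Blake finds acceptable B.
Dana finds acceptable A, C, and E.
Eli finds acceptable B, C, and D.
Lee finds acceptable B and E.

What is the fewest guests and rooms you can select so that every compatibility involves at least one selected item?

5

{Morgan, Blake, Dana, Eli, Lee} is a vertex cover of size 5: every edge has an endpoint in this set.
No smaller cover exists because Morgan–A, Blake–B, Dana–C, Eli–D, Lee–E is a matching of size 5, and a cover must include an endpoint of each of these disjoint edges (König's theorem).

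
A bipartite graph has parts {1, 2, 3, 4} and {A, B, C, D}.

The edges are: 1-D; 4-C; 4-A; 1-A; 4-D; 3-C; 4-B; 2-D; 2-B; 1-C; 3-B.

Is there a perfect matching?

For example, pair 1→A, 2→D, 3→C, 4→B.
All 4 left vertices are covered.

Yes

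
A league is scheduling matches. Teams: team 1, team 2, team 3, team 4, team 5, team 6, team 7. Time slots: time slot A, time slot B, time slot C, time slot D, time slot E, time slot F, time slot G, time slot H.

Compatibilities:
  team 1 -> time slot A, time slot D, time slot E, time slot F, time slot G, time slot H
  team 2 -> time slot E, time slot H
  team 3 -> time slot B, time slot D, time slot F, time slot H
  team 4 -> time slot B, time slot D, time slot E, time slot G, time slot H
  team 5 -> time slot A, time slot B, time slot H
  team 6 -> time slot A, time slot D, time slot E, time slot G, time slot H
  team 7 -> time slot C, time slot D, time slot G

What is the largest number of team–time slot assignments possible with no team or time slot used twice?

For example, pair team 1-time slot E, team 2-time slot H, team 3-time slot F, team 4-time slot B, team 5-time slot A, team 6-time slot G, team 7-time slot D.
This saturates every team, so 7 is the maximum.

7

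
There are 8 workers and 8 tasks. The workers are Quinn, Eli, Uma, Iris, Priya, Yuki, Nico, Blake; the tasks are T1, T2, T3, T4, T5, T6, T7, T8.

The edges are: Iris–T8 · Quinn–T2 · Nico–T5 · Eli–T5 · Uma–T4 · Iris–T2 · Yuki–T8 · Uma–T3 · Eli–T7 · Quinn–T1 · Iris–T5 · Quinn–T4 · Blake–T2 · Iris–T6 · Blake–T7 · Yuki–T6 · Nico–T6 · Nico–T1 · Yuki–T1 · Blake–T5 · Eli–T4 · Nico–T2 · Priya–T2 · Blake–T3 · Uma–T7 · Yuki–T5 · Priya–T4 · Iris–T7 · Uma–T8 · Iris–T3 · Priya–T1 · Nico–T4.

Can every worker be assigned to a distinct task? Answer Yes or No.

Yes

For example, pair Quinn–T1, Eli–T5, Uma–T4, Iris–T3, Priya–T2, Yuki–T8, Nico–T6, Blake–T7.
All 8 workers are covered.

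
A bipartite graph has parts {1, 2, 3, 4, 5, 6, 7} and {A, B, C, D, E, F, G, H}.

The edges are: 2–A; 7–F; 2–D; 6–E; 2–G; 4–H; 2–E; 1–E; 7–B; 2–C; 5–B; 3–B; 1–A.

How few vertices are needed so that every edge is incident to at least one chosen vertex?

{1, 2, 4, 6, 7, B} is a vertex cover of size 6: every edge has an endpoint in this set.
No smaller cover exists because 1–A, 2–G, 3–B, 4–H, 6–E, 7–F is a matching of size 6, and a cover must include an endpoint of each of these disjoint edges (König's theorem).

6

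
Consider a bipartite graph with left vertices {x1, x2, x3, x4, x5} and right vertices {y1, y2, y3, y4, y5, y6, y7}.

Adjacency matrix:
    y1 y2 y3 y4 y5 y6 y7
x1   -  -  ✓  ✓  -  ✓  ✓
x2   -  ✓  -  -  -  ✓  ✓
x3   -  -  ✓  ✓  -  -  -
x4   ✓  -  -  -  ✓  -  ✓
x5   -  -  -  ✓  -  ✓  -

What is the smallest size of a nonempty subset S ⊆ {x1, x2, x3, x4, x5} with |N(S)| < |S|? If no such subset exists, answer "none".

none

A matching saturating every left vertex exists, for instance x1→y7, x2→y2, x3→y3, x4→y1, x5→y4.
By Hall's marriage theorem, this means |N(S)| ≥ |S| for every subset S, so no violating subset exists.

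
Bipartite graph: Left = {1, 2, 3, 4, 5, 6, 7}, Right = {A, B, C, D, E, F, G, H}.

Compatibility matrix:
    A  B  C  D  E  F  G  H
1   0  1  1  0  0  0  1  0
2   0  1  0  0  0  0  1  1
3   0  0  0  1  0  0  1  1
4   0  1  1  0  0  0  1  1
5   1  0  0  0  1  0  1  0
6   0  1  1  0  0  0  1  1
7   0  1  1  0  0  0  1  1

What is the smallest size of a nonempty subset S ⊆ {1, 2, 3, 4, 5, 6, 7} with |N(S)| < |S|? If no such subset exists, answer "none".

Take S = {1, 2, 4, 6, 7}. Its neighbourhood is {B, C, G, H}, so |N(S)| = 4 < |S| = 5.
Every subset of size less than 5 has at least as many neighbours as members, so 5 is the minimum.

5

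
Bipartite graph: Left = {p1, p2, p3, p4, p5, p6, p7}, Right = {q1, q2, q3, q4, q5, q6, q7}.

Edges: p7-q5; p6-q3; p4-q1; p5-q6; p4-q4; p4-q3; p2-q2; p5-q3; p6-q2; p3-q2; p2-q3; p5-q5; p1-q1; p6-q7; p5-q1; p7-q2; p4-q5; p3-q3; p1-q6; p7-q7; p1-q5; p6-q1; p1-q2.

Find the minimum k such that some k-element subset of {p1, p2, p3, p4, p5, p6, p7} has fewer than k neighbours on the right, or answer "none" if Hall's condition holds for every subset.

none

A matching saturating every left vertex exists, for instance p1→q5, p2→q3, p3→q2, p4→q4, p5→q6, p6→q1, p7→q7.
By Hall's marriage theorem, this means |N(S)| ≥ |S| for every subset S, so no violating subset exists.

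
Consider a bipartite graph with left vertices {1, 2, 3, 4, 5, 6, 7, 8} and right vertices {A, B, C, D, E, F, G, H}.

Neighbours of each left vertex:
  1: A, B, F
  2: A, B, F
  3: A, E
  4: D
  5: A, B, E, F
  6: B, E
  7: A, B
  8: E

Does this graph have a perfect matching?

No

The set {1, 2, 3, 5, 6, 7, 8} has only 4 neighbours ({A, B, E, F}), so by Hall's theorem at most 5 of the 8 left vertices can be matched.
Hence no matching covers every left vertex.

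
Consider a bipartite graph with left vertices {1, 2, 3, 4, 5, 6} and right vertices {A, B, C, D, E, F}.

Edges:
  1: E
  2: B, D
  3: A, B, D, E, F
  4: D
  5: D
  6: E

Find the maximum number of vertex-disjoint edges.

4

For example, pair 1-E, 2-B, 3-A, 4-D.
The set {1, 4, 5, 6} has only 2 neighbours ({D, E}), so by Hall's theorem at most 4 of the 6 left vertices can be matched.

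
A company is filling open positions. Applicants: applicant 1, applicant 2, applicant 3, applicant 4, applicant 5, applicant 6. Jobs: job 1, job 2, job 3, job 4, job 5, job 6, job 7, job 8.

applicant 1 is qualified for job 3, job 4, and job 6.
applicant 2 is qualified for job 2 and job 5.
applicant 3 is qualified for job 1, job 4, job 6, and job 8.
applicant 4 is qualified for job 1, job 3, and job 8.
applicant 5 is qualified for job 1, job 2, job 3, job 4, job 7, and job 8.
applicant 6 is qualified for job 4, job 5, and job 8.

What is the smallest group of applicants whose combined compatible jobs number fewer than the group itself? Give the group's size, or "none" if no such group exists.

none

A matching saturating every applicant exists, for instance applicant 1→job 6, applicant 2→job 2, applicant 3→job 1, applicant 4→job 3, applicant 5→job 7, applicant 6→job 4.
By Hall's marriage theorem, this means |N(S)| ≥ |S| for every subset S, so no violating subset exists.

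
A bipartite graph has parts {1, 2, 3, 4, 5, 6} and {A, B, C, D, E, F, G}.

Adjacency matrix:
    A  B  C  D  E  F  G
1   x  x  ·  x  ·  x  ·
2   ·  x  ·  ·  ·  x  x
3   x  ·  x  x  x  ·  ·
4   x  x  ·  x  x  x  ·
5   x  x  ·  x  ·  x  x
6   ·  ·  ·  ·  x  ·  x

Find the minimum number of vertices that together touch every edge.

6

{1, 2, 3, 4, 5, 6} is a vertex cover of size 6: every edge has an endpoint in this set.
No smaller cover exists because 1–F, 2–B, 3–C, 4–A, 5–G, 6–E is a matching of size 6, and a cover must include an endpoint of each of these disjoint edges (König's theorem).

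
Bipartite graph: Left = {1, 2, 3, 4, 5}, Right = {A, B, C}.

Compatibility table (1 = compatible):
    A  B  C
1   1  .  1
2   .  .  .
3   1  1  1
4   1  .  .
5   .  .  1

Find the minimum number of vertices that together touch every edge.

A maximum matching has 3 edges (e.g. 1–C, 3–B, 4–A).
By König's theorem the minimum vertex cover has the same size. One such cover is {3, A, C}.

3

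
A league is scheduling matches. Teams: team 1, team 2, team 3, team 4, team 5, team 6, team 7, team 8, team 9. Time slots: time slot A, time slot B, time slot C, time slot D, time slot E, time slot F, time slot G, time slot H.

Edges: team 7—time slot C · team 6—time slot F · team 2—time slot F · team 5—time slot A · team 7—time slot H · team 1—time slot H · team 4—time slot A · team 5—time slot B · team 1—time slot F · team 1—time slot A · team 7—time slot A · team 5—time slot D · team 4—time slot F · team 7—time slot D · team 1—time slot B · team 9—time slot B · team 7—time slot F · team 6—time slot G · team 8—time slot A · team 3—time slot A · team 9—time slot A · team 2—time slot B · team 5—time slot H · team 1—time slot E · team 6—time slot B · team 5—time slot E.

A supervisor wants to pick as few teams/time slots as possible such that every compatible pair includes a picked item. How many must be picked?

The 7 edges team 1–time slot H, team 2–time slot B, team 3–time slot A, team 4–time slot F, team 5–time slot E, team 6–time slot G, team 7–time slot C form a matching, so any vertex cover needs at least 7 vertices (one per matched edge).
Conversely {team 1, team 5, team 6, team 7, time slot A, time slot B, time slot F} meets every edge and has exactly 7 vertices, so 7 is optimal.

7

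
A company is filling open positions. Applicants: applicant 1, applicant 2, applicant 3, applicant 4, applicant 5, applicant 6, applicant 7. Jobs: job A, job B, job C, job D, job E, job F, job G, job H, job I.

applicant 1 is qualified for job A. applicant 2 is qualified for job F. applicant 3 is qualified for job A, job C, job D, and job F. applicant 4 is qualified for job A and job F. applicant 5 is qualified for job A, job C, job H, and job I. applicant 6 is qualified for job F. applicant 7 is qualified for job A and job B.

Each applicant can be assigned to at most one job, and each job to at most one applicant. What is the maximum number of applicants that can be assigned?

5

One maximum matching: applicant 1-job A, applicant 2-job F, applicant 3-job D, applicant 5-job H, applicant 7-job B.
The set {applicant 1, applicant 2, applicant 4, applicant 6} has only 2 neighbours ({job A, job F}), so by Hall's theorem at most 5 of the 7 applicants can be matched.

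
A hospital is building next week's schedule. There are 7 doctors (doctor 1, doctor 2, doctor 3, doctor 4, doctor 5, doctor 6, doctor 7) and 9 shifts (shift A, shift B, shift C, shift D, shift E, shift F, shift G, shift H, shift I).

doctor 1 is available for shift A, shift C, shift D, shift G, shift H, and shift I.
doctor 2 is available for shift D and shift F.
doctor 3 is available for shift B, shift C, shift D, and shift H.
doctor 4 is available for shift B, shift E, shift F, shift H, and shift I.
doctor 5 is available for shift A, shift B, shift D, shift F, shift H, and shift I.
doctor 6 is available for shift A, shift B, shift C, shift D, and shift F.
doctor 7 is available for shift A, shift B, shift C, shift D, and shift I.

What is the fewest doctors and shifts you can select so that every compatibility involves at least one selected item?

7

The 7 edges doctor 1–shift G, doctor 2–shift D, doctor 3–shift B, doctor 4–shift H, doctor 5–shift I, doctor 6–shift F, doctor 7–shift A form a matching, so any vertex cover needs at least 7 vertices (one per matched edge).
Conversely {doctor 1, doctor 2, doctor 3, doctor 4, doctor 5, doctor 6, doctor 7} meets every edge and has exactly 7 vertices, so 7 is optimal.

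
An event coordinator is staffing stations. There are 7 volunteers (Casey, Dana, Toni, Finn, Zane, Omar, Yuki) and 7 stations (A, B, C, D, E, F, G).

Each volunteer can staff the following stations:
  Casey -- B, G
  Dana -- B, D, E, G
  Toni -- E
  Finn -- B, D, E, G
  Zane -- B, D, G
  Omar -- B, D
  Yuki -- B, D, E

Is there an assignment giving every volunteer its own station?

The set {Casey, Dana, Toni, Finn, Zane, Omar, Yuki} has only 4 neighbours ({B, D, E, G}), so by Hall's theorem at most 4 of the 7 volunteers can be matched.
Hence no matching covers every volunteer.

No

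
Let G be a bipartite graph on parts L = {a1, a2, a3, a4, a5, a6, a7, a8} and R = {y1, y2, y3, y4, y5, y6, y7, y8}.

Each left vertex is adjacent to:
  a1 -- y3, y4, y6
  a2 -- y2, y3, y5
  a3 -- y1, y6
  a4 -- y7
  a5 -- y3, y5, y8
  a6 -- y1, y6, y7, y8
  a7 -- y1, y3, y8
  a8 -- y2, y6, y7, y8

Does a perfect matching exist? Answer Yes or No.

One maximum matching: a1-y4, a2-y2, a3-y6, a4-y7, a5-y5, a6-y1, a7-y3, a8-y8.
Every left vertex is matched, so this is a perfect matching.

Yes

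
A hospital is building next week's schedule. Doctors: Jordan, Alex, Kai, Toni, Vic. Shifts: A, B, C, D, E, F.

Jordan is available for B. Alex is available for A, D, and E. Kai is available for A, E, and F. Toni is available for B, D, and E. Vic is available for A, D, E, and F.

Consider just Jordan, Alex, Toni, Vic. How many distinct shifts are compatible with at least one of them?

The union of neighbours of {Jordan, Alex, Toni, Vic} is {A, B, D, E, F}, which has 5 elements.
Since |N(S)| = 5 ≥ |S| = 4, Hall's condition holds for this subset.

5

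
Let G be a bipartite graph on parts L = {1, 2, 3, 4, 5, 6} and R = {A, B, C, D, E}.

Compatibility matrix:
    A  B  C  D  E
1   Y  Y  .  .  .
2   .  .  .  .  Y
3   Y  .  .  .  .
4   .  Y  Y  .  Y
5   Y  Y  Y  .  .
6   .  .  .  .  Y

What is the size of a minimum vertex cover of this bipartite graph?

4

{A, B, C, E} is a vertex cover of size 4: every edge has an endpoint in this set.
No smaller cover exists because 1–B, 2–E, 3–A, 4–C is a matching of size 4, and a cover must include an endpoint of each of these disjoint edges (König's theorem).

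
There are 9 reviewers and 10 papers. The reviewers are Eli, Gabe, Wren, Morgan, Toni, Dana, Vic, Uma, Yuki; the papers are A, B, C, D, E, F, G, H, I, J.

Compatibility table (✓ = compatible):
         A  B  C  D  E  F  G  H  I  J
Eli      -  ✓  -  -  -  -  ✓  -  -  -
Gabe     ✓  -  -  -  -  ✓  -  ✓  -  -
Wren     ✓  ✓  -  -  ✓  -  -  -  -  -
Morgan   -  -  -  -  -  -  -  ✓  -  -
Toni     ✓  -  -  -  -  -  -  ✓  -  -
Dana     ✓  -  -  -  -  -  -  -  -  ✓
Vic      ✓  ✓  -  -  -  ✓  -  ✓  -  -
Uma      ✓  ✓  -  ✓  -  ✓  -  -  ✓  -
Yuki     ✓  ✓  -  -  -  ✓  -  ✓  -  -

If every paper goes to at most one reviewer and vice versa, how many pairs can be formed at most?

For example, pair Eli→G, Gabe→F, Wren→E, Morgan→H, Toni→A, Dana→J, Vic→B, Uma→D.
The set {Gabe, Morgan, Toni, Vic, Yuki} has only 4 neighbours ({A, B, F, H}), so by Hall's theorem at most 8 of the 9 reviewers can be matched.

8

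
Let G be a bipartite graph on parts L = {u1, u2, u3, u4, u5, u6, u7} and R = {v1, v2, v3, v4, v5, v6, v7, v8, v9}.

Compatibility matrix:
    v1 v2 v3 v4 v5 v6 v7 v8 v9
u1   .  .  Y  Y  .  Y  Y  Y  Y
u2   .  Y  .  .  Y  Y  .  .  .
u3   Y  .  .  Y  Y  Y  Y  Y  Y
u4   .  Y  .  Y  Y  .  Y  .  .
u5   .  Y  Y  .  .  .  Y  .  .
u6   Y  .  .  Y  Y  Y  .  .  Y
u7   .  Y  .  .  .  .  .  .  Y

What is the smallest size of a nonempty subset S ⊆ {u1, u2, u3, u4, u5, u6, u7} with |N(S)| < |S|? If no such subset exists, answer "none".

none

A matching saturating every left vertex exists, for instance u1→v3, u2→v6, u3→v8, u4→v4, u5→v7, u6→v1, u7→v2.
By Hall's marriage theorem, this means |N(S)| ≥ |S| for every subset S, so no violating subset exists.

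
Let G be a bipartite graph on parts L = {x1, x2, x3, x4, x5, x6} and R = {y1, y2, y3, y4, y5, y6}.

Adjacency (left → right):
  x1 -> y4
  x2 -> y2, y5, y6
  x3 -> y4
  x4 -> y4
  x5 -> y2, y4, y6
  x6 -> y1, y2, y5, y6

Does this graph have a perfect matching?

No

The set {x1, x3, x4} has only 1 neighbour ({y4}), so by Hall's theorem at most 4 of the 6 left vertices can be matched.
Hence no matching covers every left vertex.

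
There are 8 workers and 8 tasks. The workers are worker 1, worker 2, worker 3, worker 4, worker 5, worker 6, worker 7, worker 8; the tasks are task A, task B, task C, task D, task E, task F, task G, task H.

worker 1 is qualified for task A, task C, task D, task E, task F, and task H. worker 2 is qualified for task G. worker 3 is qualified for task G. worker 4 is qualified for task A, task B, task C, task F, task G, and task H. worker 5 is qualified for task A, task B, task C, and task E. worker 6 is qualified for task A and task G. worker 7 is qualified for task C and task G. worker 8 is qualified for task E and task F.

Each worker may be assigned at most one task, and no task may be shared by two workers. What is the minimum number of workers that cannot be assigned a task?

1

For example, pair worker 1–task D, worker 2–task G, worker 4–task F, worker 5–task B, worker 6–task A, worker 7–task C, worker 8–task E.
The set {worker 2, worker 3} has only 1 neighbour ({task G}), so by Hall's theorem at most 7 of the 8 workers can be matched.
That matches 7 of the 8, leaving 1 unmatched; no matching can do better.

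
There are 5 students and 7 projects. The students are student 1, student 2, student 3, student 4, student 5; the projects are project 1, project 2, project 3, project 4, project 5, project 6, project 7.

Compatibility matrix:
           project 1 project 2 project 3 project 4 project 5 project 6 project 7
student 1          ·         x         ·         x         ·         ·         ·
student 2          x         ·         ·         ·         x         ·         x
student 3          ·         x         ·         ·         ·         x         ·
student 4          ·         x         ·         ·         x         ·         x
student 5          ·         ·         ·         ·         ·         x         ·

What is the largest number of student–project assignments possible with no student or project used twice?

A valid assignment of size 5: student 1-project 4, student 2-project 1, student 3-project 2, student 4-project 7, student 5-project 6.
All 5 students are matched, so no larger matching exists.

5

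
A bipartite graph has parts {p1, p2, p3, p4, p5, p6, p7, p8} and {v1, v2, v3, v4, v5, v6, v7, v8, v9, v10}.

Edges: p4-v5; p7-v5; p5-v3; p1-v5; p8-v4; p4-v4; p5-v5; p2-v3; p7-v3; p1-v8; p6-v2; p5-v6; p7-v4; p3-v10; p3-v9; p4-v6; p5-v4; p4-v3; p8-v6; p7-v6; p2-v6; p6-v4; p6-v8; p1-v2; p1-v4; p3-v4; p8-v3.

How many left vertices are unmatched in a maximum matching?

For example, pair p1–v8, p2–v3, p3–v10, p4–v5, p5–v4, p6–v2, p7–v6.
The set {p2, p4, p5, p7, p8} has only 4 neighbours ({v3, v4, v5, v6}), so by Hall's theorem at most 7 of the 8 left vertices can be matched.
That matches 7 of the 8, leaving 1 unmatched; no matching can do better.

1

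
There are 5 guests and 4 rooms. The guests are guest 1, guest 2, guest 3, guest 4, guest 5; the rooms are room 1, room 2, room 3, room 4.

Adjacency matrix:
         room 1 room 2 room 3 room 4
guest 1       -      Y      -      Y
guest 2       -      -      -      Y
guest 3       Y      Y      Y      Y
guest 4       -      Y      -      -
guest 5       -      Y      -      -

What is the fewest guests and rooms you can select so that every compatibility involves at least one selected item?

3

A maximum matching has 3 edges (e.g. guest 1–room 2, guest 2–room 4, guest 3–room 3).
By König's theorem the minimum vertex cover has the same size. One such cover is {guest 3, room 2, room 4}.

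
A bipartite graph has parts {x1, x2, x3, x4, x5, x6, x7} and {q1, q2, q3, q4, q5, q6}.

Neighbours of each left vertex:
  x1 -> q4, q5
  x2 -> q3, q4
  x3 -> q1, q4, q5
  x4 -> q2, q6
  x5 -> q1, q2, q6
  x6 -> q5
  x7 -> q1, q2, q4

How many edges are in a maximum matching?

One maximum matching: x1→q4, x2→q3, x3→q1, x4→q2, x5→q6, x6→q5.
The set {x1, x3, x4, x5, x6, x7} has only 5 neighbours ({q1, q2, q4, q5, q6}), so by Hall's theorem at most 6 of the 7 left vertices can be matched.

6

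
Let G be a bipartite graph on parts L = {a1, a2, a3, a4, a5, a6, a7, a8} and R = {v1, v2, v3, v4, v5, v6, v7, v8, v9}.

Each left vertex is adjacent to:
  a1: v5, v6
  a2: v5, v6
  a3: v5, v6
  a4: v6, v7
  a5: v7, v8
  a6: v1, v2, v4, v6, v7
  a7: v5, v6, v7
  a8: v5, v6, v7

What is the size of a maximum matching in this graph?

5

A valid assignment of size 5: a1–v5, a2–v6, a4–v7, a5–v8, a6–v2.
The set {a1, a2, a3, a4, a7, a8} has only 3 neighbours ({v5, v6, v7}), so by Hall's theorem at most 5 of the 8 left vertices can be matched.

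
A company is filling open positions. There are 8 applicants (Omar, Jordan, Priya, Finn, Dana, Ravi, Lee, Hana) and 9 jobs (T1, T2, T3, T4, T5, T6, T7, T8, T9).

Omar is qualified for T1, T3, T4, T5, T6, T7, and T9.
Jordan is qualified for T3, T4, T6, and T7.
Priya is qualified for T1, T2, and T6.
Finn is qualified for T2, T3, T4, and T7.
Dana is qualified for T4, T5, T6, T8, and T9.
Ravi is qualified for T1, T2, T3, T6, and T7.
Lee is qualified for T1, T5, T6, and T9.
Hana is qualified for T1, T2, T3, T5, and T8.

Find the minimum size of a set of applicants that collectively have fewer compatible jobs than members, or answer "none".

none

A matching saturating every applicant exists, for instance Omar→T1, Jordan→T6, Priya→T2, Finn→T7, Dana→T4, Ravi→T3, Lee→T9, Hana→T5.
By Hall's marriage theorem, this means |N(S)| ≥ |S| for every subset S, so no violating subset exists.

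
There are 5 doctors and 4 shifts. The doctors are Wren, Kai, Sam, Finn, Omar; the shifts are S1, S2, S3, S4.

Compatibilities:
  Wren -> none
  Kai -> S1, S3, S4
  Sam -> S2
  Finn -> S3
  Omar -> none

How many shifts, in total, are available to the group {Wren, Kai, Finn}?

The union of neighbours of {Wren, Kai, Finn} is {S1, S3, S4}, which has 3 elements.
Since |N(S)| = 3 ≥ |S| = 3, Hall's condition holds for this subset.

3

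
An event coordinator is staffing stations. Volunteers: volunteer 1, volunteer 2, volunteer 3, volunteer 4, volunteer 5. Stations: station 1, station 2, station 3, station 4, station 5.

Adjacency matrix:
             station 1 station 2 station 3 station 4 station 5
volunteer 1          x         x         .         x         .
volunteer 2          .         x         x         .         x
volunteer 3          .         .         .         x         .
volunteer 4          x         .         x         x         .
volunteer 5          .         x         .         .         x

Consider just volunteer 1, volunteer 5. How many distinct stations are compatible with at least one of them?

The union of neighbours of {volunteer 1, volunteer 5} is {station 1, station 2, station 4, station 5}, which has 4 elements.
Since |N(S)| = 4 ≥ |S| = 2, Hall's condition holds for this subset.

4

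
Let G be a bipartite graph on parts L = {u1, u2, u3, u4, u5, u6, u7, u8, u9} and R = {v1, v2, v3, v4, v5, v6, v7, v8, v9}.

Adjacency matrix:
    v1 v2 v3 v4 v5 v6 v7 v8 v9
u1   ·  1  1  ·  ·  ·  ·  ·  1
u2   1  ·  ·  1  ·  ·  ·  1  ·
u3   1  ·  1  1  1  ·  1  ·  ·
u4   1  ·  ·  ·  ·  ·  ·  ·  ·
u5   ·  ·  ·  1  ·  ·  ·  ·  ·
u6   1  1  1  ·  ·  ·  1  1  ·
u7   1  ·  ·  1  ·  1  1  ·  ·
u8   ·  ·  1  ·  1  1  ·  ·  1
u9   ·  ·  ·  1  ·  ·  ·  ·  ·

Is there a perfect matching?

The set {u5, u9} has only 1 neighbour ({v4}), so by Hall's theorem at most 8 of the 9 left vertices can be matched.
Hence no matching covers every left vertex.

No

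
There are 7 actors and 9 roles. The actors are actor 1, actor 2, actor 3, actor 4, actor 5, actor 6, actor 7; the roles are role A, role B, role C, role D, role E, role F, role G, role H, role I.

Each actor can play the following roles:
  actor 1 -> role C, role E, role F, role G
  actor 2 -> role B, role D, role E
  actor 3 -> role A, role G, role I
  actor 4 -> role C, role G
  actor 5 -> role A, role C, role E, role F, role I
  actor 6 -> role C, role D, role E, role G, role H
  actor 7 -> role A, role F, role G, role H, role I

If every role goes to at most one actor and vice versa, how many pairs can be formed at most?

7

For example, pair actor 1→role E, actor 2→role D, actor 3→role I, actor 4→role C, actor 5→role F, actor 6→role H, actor 7→role G.
This saturates every actor, so 7 is the maximum.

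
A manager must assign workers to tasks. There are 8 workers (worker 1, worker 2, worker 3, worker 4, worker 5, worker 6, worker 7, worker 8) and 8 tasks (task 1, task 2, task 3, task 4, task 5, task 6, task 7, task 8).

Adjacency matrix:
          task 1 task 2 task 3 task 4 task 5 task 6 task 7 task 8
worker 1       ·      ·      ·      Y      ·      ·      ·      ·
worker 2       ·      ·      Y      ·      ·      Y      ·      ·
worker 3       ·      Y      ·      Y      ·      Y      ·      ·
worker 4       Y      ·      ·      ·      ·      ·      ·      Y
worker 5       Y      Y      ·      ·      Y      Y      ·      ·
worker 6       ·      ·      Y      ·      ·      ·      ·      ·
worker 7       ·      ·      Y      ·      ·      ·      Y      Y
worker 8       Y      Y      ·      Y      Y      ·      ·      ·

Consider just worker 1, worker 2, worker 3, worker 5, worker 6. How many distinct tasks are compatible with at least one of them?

6

The union of neighbours of {worker 1, worker 2, worker 3, worker 5, worker 6} is {task 1, task 2, task 3, task 4, task 5, task 6}, which has 6 elements.
Since |N(S)| = 6 ≥ |S| = 5, Hall's condition holds for this subset.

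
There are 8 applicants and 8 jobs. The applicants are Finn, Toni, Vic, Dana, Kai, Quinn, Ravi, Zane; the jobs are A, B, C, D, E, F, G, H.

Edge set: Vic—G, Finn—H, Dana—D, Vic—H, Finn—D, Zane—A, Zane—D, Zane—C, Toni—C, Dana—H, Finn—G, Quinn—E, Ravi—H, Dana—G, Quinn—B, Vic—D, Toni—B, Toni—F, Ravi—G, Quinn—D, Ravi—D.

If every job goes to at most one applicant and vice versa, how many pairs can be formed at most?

A valid assignment of size 6: Finn→H, Toni→F, Vic→D, Dana→G, Quinn→B, Zane→C.
The set {Finn, Vic, Dana, Kai, Ravi} has only 3 neighbours ({D, G, H}), so by Hall's theorem at most 6 of the 8 applicants can be matched.

6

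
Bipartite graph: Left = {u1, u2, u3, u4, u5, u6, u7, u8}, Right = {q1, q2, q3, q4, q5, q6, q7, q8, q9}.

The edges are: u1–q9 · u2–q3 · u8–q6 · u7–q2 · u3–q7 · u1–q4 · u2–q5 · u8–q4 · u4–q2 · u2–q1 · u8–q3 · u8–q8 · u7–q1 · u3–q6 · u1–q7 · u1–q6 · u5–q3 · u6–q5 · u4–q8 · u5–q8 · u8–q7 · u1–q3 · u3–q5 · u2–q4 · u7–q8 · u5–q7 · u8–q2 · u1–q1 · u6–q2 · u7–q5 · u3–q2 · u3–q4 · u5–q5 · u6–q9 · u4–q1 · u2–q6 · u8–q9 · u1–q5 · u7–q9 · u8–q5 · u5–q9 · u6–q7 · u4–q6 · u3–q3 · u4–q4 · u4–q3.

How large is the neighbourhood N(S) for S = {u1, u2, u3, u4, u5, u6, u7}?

9

The union of neighbours of {u1, u2, u3, u4, u5, u6, u7} is {q1, q2, q3, q4, q5, q6, q7, q8, q9}, which has 9 elements.
Since |N(S)| = 9 ≥ |S| = 7, Hall's condition holds for this subset.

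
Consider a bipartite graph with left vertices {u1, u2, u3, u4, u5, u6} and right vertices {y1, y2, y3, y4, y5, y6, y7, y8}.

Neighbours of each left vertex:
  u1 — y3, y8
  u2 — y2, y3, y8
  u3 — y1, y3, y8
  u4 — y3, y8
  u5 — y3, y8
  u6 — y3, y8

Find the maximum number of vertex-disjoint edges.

One maximum matching: u1–y8, u2–y2, u3–y1, u4–y3.
The set {u1, u4, u5, u6} has only 2 neighbours ({y3, y8}), so by Hall's theorem at most 4 of the 6 left vertices can be matched.

4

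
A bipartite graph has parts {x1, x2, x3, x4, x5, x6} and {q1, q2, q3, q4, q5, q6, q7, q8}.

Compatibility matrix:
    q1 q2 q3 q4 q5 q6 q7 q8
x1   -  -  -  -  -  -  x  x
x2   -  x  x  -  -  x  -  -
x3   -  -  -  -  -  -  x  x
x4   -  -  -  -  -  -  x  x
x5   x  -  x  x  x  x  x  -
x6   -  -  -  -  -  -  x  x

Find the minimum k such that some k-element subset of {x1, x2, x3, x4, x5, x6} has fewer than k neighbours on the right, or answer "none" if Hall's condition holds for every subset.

3

Take S = {x1, x3, x4}. Its neighbourhood is {q7, q8}, so |N(S)| = 2 < |S| = 3.
Every subset of size less than 3 has at least as many neighbours as members, so 3 is the minimum.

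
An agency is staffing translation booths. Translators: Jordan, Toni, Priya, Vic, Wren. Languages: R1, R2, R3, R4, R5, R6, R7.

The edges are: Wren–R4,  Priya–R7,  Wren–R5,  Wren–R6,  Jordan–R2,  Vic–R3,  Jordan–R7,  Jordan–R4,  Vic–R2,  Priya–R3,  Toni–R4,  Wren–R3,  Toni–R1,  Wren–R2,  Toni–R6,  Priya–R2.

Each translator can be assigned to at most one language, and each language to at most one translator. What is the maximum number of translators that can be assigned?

For example, pair Jordan-R7, Toni-R4, Priya-R3, Vic-R2, Wren-R6.
All 5 translators are matched, so no larger matching exists.

5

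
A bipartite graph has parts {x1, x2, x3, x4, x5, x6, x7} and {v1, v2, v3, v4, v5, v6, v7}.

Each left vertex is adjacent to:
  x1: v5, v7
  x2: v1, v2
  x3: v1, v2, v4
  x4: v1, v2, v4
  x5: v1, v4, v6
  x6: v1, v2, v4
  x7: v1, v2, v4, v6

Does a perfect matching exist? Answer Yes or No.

The set {x2, x3, x4, x5, x6, x7} has only 4 neighbours ({v1, v2, v4, v6}), so by Hall's theorem at most 5 of the 7 left vertices can be matched.
Hence no matching covers every left vertex.

No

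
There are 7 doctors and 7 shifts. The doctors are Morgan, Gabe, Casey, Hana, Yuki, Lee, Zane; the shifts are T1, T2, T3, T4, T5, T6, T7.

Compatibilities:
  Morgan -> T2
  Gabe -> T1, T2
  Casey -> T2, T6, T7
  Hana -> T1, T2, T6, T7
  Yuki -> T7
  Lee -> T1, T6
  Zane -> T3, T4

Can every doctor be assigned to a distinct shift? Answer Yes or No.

The set {Morgan, Gabe, Casey, Hana, Yuki, Lee} has only 4 neighbours ({T1, T2, T6, T7}), so by Hall's theorem at most 5 of the 7 doctors can be matched.
Hence no matching covers every doctor.

No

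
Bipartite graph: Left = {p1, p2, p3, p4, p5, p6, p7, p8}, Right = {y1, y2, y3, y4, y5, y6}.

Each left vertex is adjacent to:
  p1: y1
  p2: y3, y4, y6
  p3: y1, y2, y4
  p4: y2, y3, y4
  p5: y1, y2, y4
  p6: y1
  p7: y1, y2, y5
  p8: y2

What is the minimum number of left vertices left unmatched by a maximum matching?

One maximum matching: p1–y1, p2–y6, p3–y4, p4–y3, p5–y2, p7–y5.
The set {p1, p3, p5, p6, p8} has only 3 neighbours ({y1, y2, y4}), so by Hall's theorem at most 6 of the 8 left vertices can be matched.
That matches 6 of the 8, leaving 2 unmatched; no matching can do better.

2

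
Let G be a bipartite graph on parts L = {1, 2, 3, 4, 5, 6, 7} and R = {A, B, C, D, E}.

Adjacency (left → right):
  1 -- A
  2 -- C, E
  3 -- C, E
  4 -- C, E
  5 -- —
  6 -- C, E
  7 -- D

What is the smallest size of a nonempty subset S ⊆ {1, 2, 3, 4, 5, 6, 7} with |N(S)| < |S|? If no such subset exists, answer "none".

1

Take S = {5}. Its neighbourhood is {}, so |N(S)| = 0 < |S| = 1.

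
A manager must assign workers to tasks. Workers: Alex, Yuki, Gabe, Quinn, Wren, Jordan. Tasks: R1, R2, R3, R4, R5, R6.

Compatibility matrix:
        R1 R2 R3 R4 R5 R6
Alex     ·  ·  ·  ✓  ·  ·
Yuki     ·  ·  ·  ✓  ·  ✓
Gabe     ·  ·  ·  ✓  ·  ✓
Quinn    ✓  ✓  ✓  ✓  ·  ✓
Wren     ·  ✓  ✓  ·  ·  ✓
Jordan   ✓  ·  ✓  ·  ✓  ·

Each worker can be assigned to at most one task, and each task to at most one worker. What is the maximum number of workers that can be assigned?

5

One maximum matching: Alex–R4, Yuki–R6, Quinn–R2, Wren–R3, Jordan–R5.
The set {Alex, Yuki, Gabe} has only 2 neighbours ({R4, R6}), so by Hall's theorem at most 5 of the 6 workers can be matched.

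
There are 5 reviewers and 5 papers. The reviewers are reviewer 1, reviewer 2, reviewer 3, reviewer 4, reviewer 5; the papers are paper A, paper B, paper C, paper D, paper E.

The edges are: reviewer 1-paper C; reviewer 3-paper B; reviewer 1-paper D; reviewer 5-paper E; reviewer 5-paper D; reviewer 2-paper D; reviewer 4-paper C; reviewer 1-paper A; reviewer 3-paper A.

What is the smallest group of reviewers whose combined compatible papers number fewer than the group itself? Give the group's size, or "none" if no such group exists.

A matching saturating every reviewer exists, for instance reviewer 1→paper A, reviewer 2→paper D, reviewer 3→paper B, reviewer 4→paper C, reviewer 5→paper E.
By Hall's marriage theorem, this means |N(S)| ≥ |S| for every subset S, so no violating subset exists.

none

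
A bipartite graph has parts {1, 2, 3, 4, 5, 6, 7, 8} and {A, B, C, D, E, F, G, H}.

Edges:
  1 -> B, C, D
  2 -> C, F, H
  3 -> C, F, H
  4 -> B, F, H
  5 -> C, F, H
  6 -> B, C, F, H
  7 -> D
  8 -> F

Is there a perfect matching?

No

The set {1, 2, 3, 4, 5, 6, 7, 8} has only 5 neighbours ({B, C, D, F, H}), so by Hall's theorem at most 5 of the 8 left vertices can be matched.
Hence no matching covers every left vertex.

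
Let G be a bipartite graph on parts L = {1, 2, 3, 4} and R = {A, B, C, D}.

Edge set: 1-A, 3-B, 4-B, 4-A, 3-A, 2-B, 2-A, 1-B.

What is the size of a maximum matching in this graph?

One maximum matching: 1-A, 2-B.
The set {1, 2, 3, 4} has only 2 neighbours ({A, B}), so by Hall's theorem at most 2 of the 4 left vertices can be matched.

2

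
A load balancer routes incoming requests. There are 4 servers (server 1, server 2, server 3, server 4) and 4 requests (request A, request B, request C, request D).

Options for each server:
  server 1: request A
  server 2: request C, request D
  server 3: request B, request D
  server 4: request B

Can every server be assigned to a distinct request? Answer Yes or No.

One maximum matching: server 1→request A, server 2→request C, server 3→request D, server 4→request B.
Every server is matched, so this is a perfect matching.

Yes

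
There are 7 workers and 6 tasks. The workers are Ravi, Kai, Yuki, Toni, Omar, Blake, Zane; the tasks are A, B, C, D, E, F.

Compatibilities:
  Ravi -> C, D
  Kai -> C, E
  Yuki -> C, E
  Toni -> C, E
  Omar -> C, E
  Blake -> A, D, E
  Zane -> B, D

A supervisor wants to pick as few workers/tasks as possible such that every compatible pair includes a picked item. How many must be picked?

A maximum matching has 5 edges (e.g. Ravi–D, Kai–C, Yuki–E, Blake–A, Zane–B).
By König's theorem the minimum vertex cover has the same size. One such cover is {Ravi, Blake, Zane, C, E}.

5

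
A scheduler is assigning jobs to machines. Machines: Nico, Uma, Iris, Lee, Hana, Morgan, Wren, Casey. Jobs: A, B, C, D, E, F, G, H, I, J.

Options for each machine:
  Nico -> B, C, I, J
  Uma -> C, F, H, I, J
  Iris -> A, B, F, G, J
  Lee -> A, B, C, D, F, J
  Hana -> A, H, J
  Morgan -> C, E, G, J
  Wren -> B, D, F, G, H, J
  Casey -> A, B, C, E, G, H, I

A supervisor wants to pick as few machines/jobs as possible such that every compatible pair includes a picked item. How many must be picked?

8

The 8 edges Nico–C, Uma–F, Iris–J, Lee–B, Hana–A, Morgan–E, Wren–H, Casey–G form a matching, so any vertex cover needs at least 8 vertices (one per matched edge).
Conversely {Nico, Uma, Iris, Lee, Hana, Morgan, Wren, Casey} meets every edge and has exactly 8 vertices, so 8 is optimal.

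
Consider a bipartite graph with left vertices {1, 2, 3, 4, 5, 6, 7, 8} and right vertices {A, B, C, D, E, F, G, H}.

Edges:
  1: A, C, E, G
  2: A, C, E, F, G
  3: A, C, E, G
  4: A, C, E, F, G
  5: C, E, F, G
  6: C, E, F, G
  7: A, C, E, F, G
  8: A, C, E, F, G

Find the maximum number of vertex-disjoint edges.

5

For example, pair 1→G, 2→F, 3→C, 4→A, 5→E.
The set {1, 2, 3, 4, 5, 6, 7, 8} has only 5 neighbours ({A, C, E, F, G}), so by Hall's theorem at most 5 of the 8 left vertices can be matched.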